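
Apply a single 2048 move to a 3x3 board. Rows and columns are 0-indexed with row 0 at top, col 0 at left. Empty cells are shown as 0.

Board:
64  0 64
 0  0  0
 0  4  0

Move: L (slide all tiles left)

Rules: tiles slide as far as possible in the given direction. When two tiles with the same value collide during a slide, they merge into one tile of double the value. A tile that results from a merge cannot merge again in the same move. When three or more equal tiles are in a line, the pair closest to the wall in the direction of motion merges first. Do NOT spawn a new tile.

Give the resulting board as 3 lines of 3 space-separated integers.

Answer: 128   0   0
  0   0   0
  4   0   0

Derivation:
Slide left:
row 0: [64, 0, 64] -> [128, 0, 0]
row 1: [0, 0, 0] -> [0, 0, 0]
row 2: [0, 4, 0] -> [4, 0, 0]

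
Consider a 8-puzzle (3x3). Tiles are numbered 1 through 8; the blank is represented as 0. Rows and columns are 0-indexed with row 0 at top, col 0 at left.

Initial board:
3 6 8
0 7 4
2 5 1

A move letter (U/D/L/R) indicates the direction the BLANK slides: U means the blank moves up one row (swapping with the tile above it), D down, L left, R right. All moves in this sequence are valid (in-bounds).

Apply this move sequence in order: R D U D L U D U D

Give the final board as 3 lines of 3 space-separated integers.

Answer: 3 6 8
7 5 4
0 2 1

Derivation:
After move 1 (R):
3 6 8
7 0 4
2 5 1

After move 2 (D):
3 6 8
7 5 4
2 0 1

After move 3 (U):
3 6 8
7 0 4
2 5 1

After move 4 (D):
3 6 8
7 5 4
2 0 1

After move 5 (L):
3 6 8
7 5 4
0 2 1

After move 6 (U):
3 6 8
0 5 4
7 2 1

After move 7 (D):
3 6 8
7 5 4
0 2 1

After move 8 (U):
3 6 8
0 5 4
7 2 1

After move 9 (D):
3 6 8
7 5 4
0 2 1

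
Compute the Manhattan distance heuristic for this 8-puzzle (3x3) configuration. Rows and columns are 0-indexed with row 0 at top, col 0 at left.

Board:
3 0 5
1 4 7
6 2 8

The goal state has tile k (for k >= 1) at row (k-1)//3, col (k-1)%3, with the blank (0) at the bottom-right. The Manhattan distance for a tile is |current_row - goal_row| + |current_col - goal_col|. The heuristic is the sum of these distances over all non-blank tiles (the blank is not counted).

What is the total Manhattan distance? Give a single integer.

Answer: 15

Derivation:
Tile 3: (0,0)->(0,2) = 2
Tile 5: (0,2)->(1,1) = 2
Tile 1: (1,0)->(0,0) = 1
Tile 4: (1,1)->(1,0) = 1
Tile 7: (1,2)->(2,0) = 3
Tile 6: (2,0)->(1,2) = 3
Tile 2: (2,1)->(0,1) = 2
Tile 8: (2,2)->(2,1) = 1
Sum: 2 + 2 + 1 + 1 + 3 + 3 + 2 + 1 = 15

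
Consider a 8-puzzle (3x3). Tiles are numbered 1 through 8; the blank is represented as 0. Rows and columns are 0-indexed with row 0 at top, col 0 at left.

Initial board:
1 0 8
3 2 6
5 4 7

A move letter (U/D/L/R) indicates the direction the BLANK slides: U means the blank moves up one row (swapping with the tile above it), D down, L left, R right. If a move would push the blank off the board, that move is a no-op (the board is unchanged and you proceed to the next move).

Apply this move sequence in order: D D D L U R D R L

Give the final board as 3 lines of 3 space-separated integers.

After move 1 (D):
1 2 8
3 0 6
5 4 7

After move 2 (D):
1 2 8
3 4 6
5 0 7

After move 3 (D):
1 2 8
3 4 6
5 0 7

After move 4 (L):
1 2 8
3 4 6
0 5 7

After move 5 (U):
1 2 8
0 4 6
3 5 7

After move 6 (R):
1 2 8
4 0 6
3 5 7

After move 7 (D):
1 2 8
4 5 6
3 0 7

After move 8 (R):
1 2 8
4 5 6
3 7 0

After move 9 (L):
1 2 8
4 5 6
3 0 7

Answer: 1 2 8
4 5 6
3 0 7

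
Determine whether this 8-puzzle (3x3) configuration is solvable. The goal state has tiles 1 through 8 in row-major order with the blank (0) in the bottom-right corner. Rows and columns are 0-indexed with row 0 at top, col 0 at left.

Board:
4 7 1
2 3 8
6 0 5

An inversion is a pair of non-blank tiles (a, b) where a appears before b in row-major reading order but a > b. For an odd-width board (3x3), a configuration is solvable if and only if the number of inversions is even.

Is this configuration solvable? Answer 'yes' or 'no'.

Answer: no

Derivation:
Inversions (pairs i<j in row-major order where tile[i] > tile[j] > 0): 11
11 is odd, so the puzzle is not solvable.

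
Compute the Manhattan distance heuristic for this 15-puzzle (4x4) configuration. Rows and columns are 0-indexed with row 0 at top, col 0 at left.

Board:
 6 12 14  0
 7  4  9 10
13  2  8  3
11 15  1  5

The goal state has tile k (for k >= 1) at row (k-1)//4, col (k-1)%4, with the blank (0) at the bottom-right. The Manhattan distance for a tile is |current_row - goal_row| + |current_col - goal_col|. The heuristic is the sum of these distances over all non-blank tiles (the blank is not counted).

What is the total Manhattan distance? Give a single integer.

Answer: 43

Derivation:
Tile 6: (0,0)->(1,1) = 2
Tile 12: (0,1)->(2,3) = 4
Tile 14: (0,2)->(3,1) = 4
Tile 7: (1,0)->(1,2) = 2
Tile 4: (1,1)->(0,3) = 3
Tile 9: (1,2)->(2,0) = 3
Tile 10: (1,3)->(2,1) = 3
Tile 13: (2,0)->(3,0) = 1
Tile 2: (2,1)->(0,1) = 2
Tile 8: (2,2)->(1,3) = 2
Tile 3: (2,3)->(0,2) = 3
Tile 11: (3,0)->(2,2) = 3
Tile 15: (3,1)->(3,2) = 1
Tile 1: (3,2)->(0,0) = 5
Tile 5: (3,3)->(1,0) = 5
Sum: 2 + 4 + 4 + 2 + 3 + 3 + 3 + 1 + 2 + 2 + 3 + 3 + 1 + 5 + 5 = 43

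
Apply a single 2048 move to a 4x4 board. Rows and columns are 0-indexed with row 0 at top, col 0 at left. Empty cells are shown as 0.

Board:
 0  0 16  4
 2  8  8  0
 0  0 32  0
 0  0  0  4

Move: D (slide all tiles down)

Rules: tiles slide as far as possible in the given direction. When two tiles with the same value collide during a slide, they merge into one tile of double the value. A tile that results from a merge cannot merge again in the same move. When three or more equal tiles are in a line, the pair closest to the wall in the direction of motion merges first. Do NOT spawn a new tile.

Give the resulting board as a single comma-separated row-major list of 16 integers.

Slide down:
col 0: [0, 2, 0, 0] -> [0, 0, 0, 2]
col 1: [0, 8, 0, 0] -> [0, 0, 0, 8]
col 2: [16, 8, 32, 0] -> [0, 16, 8, 32]
col 3: [4, 0, 0, 4] -> [0, 0, 0, 8]

Answer: 0, 0, 0, 0, 0, 0, 16, 0, 0, 0, 8, 0, 2, 8, 32, 8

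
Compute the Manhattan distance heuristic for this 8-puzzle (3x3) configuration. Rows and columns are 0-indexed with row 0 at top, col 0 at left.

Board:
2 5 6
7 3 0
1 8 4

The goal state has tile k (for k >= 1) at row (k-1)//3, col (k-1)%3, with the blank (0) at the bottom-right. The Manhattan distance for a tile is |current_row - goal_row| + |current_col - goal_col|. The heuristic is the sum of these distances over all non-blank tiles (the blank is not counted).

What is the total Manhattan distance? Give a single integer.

Tile 2: (0,0)->(0,1) = 1
Tile 5: (0,1)->(1,1) = 1
Tile 6: (0,2)->(1,2) = 1
Tile 7: (1,0)->(2,0) = 1
Tile 3: (1,1)->(0,2) = 2
Tile 1: (2,0)->(0,0) = 2
Tile 8: (2,1)->(2,1) = 0
Tile 4: (2,2)->(1,0) = 3
Sum: 1 + 1 + 1 + 1 + 2 + 2 + 0 + 3 = 11

Answer: 11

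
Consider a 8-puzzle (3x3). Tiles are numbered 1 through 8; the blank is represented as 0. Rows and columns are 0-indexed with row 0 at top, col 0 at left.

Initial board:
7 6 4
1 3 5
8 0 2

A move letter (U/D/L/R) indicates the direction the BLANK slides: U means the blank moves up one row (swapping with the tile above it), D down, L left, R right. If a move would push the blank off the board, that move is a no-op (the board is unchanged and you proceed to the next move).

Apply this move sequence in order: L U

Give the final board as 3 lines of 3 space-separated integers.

Answer: 7 6 4
0 3 5
1 8 2

Derivation:
After move 1 (L):
7 6 4
1 3 5
0 8 2

After move 2 (U):
7 6 4
0 3 5
1 8 2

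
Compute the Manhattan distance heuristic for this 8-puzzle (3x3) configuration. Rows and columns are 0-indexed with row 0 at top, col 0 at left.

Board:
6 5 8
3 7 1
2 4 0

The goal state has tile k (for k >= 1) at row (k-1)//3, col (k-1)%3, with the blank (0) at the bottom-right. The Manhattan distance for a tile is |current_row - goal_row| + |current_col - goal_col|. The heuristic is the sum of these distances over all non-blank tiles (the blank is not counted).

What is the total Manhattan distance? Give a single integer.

Answer: 20

Derivation:
Tile 6: at (0,0), goal (1,2), distance |0-1|+|0-2| = 3
Tile 5: at (0,1), goal (1,1), distance |0-1|+|1-1| = 1
Tile 8: at (0,2), goal (2,1), distance |0-2|+|2-1| = 3
Tile 3: at (1,0), goal (0,2), distance |1-0|+|0-2| = 3
Tile 7: at (1,1), goal (2,0), distance |1-2|+|1-0| = 2
Tile 1: at (1,2), goal (0,0), distance |1-0|+|2-0| = 3
Tile 2: at (2,0), goal (0,1), distance |2-0|+|0-1| = 3
Tile 4: at (2,1), goal (1,0), distance |2-1|+|1-0| = 2
Sum: 3 + 1 + 3 + 3 + 2 + 3 + 3 + 2 = 20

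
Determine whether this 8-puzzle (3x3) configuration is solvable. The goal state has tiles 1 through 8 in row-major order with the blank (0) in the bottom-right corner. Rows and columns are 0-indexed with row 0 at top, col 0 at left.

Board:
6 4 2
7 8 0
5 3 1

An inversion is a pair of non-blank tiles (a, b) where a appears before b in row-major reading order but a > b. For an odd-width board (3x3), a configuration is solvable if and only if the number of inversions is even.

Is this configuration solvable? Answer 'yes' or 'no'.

Inversions (pairs i<j in row-major order where tile[i] > tile[j] > 0): 18
18 is even, so the puzzle is solvable.

Answer: yes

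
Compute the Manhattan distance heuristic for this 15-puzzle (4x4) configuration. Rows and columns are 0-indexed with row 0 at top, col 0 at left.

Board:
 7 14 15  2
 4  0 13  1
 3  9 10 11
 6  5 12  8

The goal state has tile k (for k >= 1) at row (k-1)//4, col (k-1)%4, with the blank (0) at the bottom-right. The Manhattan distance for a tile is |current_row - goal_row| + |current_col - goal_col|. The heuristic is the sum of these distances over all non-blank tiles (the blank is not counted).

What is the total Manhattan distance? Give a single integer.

Tile 7: at (0,0), goal (1,2), distance |0-1|+|0-2| = 3
Tile 14: at (0,1), goal (3,1), distance |0-3|+|1-1| = 3
Tile 15: at (0,2), goal (3,2), distance |0-3|+|2-2| = 3
Tile 2: at (0,3), goal (0,1), distance |0-0|+|3-1| = 2
Tile 4: at (1,0), goal (0,3), distance |1-0|+|0-3| = 4
Tile 13: at (1,2), goal (3,0), distance |1-3|+|2-0| = 4
Tile 1: at (1,3), goal (0,0), distance |1-0|+|3-0| = 4
Tile 3: at (2,0), goal (0,2), distance |2-0|+|0-2| = 4
Tile 9: at (2,1), goal (2,0), distance |2-2|+|1-0| = 1
Tile 10: at (2,2), goal (2,1), distance |2-2|+|2-1| = 1
Tile 11: at (2,3), goal (2,2), distance |2-2|+|3-2| = 1
Tile 6: at (3,0), goal (1,1), distance |3-1|+|0-1| = 3
Tile 5: at (3,1), goal (1,0), distance |3-1|+|1-0| = 3
Tile 12: at (3,2), goal (2,3), distance |3-2|+|2-3| = 2
Tile 8: at (3,3), goal (1,3), distance |3-1|+|3-3| = 2
Sum: 3 + 3 + 3 + 2 + 4 + 4 + 4 + 4 + 1 + 1 + 1 + 3 + 3 + 2 + 2 = 40

Answer: 40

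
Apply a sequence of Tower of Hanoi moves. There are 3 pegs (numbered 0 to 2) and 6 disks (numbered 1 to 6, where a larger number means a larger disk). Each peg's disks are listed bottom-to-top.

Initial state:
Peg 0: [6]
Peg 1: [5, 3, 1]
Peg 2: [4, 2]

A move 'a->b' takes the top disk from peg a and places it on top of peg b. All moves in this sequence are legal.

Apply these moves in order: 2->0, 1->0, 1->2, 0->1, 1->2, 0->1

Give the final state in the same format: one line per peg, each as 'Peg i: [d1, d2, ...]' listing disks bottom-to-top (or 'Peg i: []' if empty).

Answer: Peg 0: [6]
Peg 1: [5, 2]
Peg 2: [4, 3, 1]

Derivation:
After move 1 (2->0):
Peg 0: [6, 2]
Peg 1: [5, 3, 1]
Peg 2: [4]

After move 2 (1->0):
Peg 0: [6, 2, 1]
Peg 1: [5, 3]
Peg 2: [4]

After move 3 (1->2):
Peg 0: [6, 2, 1]
Peg 1: [5]
Peg 2: [4, 3]

After move 4 (0->1):
Peg 0: [6, 2]
Peg 1: [5, 1]
Peg 2: [4, 3]

After move 5 (1->2):
Peg 0: [6, 2]
Peg 1: [5]
Peg 2: [4, 3, 1]

After move 6 (0->1):
Peg 0: [6]
Peg 1: [5, 2]
Peg 2: [4, 3, 1]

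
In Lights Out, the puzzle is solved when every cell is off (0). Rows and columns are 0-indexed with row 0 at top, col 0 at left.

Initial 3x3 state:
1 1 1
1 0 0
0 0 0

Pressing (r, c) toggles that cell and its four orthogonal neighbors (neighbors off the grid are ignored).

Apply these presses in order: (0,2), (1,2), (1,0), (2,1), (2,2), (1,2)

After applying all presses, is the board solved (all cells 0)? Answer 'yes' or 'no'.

After press 1 at (0,2):
1 0 0
1 0 1
0 0 0

After press 2 at (1,2):
1 0 1
1 1 0
0 0 1

After press 3 at (1,0):
0 0 1
0 0 0
1 0 1

After press 4 at (2,1):
0 0 1
0 1 0
0 1 0

After press 5 at (2,2):
0 0 1
0 1 1
0 0 1

After press 6 at (1,2):
0 0 0
0 0 0
0 0 0

Lights still on: 0

Answer: yes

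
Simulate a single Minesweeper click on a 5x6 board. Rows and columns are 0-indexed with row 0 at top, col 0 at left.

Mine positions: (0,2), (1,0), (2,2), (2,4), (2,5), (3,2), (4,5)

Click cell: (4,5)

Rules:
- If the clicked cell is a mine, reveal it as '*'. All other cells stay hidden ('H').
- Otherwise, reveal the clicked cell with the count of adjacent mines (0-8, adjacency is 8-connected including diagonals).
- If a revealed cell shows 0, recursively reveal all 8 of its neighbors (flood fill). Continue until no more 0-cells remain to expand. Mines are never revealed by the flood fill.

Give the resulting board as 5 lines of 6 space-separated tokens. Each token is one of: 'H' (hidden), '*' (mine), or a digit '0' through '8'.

H H H H H H
H H H H H H
H H H H H H
H H H H H H
H H H H H *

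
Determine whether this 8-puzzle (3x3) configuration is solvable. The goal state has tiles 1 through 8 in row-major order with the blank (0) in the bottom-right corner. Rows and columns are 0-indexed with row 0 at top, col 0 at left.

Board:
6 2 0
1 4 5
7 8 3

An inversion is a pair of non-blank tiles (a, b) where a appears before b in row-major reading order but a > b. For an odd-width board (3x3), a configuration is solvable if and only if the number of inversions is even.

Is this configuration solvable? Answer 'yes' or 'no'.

Inversions (pairs i<j in row-major order where tile[i] > tile[j] > 0): 10
10 is even, so the puzzle is solvable.

Answer: yes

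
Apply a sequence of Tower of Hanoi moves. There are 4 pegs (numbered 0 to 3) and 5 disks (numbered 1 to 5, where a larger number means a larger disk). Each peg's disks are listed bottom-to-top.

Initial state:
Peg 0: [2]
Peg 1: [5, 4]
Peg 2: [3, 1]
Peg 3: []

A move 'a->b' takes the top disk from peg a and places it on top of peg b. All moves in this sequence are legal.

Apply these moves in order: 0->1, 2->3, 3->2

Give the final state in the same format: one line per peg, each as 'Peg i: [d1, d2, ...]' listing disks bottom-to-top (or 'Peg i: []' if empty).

Answer: Peg 0: []
Peg 1: [5, 4, 2]
Peg 2: [3, 1]
Peg 3: []

Derivation:
After move 1 (0->1):
Peg 0: []
Peg 1: [5, 4, 2]
Peg 2: [3, 1]
Peg 3: []

After move 2 (2->3):
Peg 0: []
Peg 1: [5, 4, 2]
Peg 2: [3]
Peg 3: [1]

After move 3 (3->2):
Peg 0: []
Peg 1: [5, 4, 2]
Peg 2: [3, 1]
Peg 3: []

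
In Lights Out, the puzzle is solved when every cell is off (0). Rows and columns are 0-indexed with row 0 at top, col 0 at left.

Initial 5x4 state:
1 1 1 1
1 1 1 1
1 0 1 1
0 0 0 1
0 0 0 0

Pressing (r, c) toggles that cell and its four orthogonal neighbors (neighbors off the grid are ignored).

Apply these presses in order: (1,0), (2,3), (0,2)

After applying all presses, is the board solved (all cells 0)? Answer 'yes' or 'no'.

Answer: yes

Derivation:
After press 1 at (1,0):
0 1 1 1
0 0 1 1
0 0 1 1
0 0 0 1
0 0 0 0

After press 2 at (2,3):
0 1 1 1
0 0 1 0
0 0 0 0
0 0 0 0
0 0 0 0

After press 3 at (0,2):
0 0 0 0
0 0 0 0
0 0 0 0
0 0 0 0
0 0 0 0

Lights still on: 0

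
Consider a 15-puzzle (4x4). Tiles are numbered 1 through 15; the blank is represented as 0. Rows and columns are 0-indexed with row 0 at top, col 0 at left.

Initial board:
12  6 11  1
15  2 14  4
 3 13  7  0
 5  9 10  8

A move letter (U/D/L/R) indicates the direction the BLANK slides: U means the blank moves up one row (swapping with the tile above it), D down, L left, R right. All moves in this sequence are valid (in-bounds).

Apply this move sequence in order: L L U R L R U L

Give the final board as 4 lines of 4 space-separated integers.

Answer: 12  0  6  1
15 14 11  4
 3  2 13  7
 5  9 10  8

Derivation:
After move 1 (L):
12  6 11  1
15  2 14  4
 3 13  0  7
 5  9 10  8

After move 2 (L):
12  6 11  1
15  2 14  4
 3  0 13  7
 5  9 10  8

After move 3 (U):
12  6 11  1
15  0 14  4
 3  2 13  7
 5  9 10  8

After move 4 (R):
12  6 11  1
15 14  0  4
 3  2 13  7
 5  9 10  8

After move 5 (L):
12  6 11  1
15  0 14  4
 3  2 13  7
 5  9 10  8

After move 6 (R):
12  6 11  1
15 14  0  4
 3  2 13  7
 5  9 10  8

After move 7 (U):
12  6  0  1
15 14 11  4
 3  2 13  7
 5  9 10  8

After move 8 (L):
12  0  6  1
15 14 11  4
 3  2 13  7
 5  9 10  8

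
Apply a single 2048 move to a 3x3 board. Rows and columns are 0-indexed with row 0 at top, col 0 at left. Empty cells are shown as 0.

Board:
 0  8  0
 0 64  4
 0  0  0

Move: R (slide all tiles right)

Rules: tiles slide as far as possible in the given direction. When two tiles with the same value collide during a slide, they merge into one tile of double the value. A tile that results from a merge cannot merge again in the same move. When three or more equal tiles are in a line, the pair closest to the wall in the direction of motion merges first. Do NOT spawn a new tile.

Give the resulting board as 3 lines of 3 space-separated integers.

Answer:  0  0  8
 0 64  4
 0  0  0

Derivation:
Slide right:
row 0: [0, 8, 0] -> [0, 0, 8]
row 1: [0, 64, 4] -> [0, 64, 4]
row 2: [0, 0, 0] -> [0, 0, 0]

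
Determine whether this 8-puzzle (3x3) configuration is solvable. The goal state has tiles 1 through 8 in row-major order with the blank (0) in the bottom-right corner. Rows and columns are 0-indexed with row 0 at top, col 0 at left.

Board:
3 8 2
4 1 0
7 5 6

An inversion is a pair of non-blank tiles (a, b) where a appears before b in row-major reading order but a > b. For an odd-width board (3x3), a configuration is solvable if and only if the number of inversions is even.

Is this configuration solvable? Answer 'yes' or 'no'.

Inversions (pairs i<j in row-major order where tile[i] > tile[j] > 0): 12
12 is even, so the puzzle is solvable.

Answer: yes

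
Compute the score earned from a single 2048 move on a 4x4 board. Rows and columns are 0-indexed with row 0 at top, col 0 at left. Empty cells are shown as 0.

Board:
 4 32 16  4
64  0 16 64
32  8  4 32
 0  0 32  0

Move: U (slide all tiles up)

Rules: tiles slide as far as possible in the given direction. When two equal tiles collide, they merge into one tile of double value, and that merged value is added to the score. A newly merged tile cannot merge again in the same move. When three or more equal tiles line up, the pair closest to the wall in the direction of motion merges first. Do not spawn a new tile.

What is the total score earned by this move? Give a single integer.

Answer: 32

Derivation:
Slide up:
col 0: [4, 64, 32, 0] -> [4, 64, 32, 0]  score +0 (running 0)
col 1: [32, 0, 8, 0] -> [32, 8, 0, 0]  score +0 (running 0)
col 2: [16, 16, 4, 32] -> [32, 4, 32, 0]  score +32 (running 32)
col 3: [4, 64, 32, 0] -> [4, 64, 32, 0]  score +0 (running 32)
Board after move:
 4 32 32  4
64  8  4 64
32  0 32 32
 0  0  0  0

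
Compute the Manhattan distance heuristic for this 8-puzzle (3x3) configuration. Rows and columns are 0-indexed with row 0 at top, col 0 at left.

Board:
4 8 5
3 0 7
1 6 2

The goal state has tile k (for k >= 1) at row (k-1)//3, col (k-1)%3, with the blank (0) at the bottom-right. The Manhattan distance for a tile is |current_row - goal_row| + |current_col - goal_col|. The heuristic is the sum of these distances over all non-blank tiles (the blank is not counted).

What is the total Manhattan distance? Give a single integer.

Tile 4: at (0,0), goal (1,0), distance |0-1|+|0-0| = 1
Tile 8: at (0,1), goal (2,1), distance |0-2|+|1-1| = 2
Tile 5: at (0,2), goal (1,1), distance |0-1|+|2-1| = 2
Tile 3: at (1,0), goal (0,2), distance |1-0|+|0-2| = 3
Tile 7: at (1,2), goal (2,0), distance |1-2|+|2-0| = 3
Tile 1: at (2,0), goal (0,0), distance |2-0|+|0-0| = 2
Tile 6: at (2,1), goal (1,2), distance |2-1|+|1-2| = 2
Tile 2: at (2,2), goal (0,1), distance |2-0|+|2-1| = 3
Sum: 1 + 2 + 2 + 3 + 3 + 2 + 2 + 3 = 18

Answer: 18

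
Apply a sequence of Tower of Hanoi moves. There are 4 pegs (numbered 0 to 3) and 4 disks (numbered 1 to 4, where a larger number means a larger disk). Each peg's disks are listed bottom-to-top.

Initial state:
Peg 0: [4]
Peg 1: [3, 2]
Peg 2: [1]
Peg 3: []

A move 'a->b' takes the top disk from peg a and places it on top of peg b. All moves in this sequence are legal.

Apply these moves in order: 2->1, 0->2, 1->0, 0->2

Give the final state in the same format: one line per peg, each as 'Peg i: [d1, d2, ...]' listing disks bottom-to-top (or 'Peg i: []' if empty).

Answer: Peg 0: []
Peg 1: [3, 2]
Peg 2: [4, 1]
Peg 3: []

Derivation:
After move 1 (2->1):
Peg 0: [4]
Peg 1: [3, 2, 1]
Peg 2: []
Peg 3: []

After move 2 (0->2):
Peg 0: []
Peg 1: [3, 2, 1]
Peg 2: [4]
Peg 3: []

After move 3 (1->0):
Peg 0: [1]
Peg 1: [3, 2]
Peg 2: [4]
Peg 3: []

After move 4 (0->2):
Peg 0: []
Peg 1: [3, 2]
Peg 2: [4, 1]
Peg 3: []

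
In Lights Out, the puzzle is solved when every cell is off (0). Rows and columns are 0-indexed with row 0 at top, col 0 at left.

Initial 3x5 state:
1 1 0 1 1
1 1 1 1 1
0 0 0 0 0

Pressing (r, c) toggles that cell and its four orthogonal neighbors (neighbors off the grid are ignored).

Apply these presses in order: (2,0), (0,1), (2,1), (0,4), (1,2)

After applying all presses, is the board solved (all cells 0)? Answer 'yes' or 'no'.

Answer: yes

Derivation:
After press 1 at (2,0):
1 1 0 1 1
0 1 1 1 1
1 1 0 0 0

After press 2 at (0,1):
0 0 1 1 1
0 0 1 1 1
1 1 0 0 0

After press 3 at (2,1):
0 0 1 1 1
0 1 1 1 1
0 0 1 0 0

After press 4 at (0,4):
0 0 1 0 0
0 1 1 1 0
0 0 1 0 0

After press 5 at (1,2):
0 0 0 0 0
0 0 0 0 0
0 0 0 0 0

Lights still on: 0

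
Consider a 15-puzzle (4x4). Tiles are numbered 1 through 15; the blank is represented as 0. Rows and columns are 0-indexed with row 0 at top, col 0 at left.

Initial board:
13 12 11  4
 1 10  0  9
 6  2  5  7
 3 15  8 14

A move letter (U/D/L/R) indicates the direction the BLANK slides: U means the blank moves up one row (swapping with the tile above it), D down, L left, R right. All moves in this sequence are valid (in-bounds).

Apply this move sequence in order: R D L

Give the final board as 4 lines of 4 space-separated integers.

Answer: 13 12 11  4
 1 10  9  7
 6  2  0  5
 3 15  8 14

Derivation:
After move 1 (R):
13 12 11  4
 1 10  9  0
 6  2  5  7
 3 15  8 14

After move 2 (D):
13 12 11  4
 1 10  9  7
 6  2  5  0
 3 15  8 14

After move 3 (L):
13 12 11  4
 1 10  9  7
 6  2  0  5
 3 15  8 14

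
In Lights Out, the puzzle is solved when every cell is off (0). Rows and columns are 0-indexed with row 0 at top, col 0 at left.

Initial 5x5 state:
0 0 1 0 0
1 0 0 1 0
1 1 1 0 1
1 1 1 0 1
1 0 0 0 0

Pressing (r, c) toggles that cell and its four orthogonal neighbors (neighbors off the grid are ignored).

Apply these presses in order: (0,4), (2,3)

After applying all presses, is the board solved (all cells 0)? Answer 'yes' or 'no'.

After press 1 at (0,4):
0 0 1 1 1
1 0 0 1 1
1 1 1 0 1
1 1 1 0 1
1 0 0 0 0

After press 2 at (2,3):
0 0 1 1 1
1 0 0 0 1
1 1 0 1 0
1 1 1 1 1
1 0 0 0 0

Lights still on: 14

Answer: no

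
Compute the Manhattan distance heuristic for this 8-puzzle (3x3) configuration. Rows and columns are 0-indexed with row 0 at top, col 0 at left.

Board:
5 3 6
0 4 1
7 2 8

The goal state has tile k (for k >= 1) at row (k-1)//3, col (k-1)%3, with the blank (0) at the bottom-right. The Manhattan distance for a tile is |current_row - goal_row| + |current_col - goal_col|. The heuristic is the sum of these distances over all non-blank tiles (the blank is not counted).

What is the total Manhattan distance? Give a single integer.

Answer: 11

Derivation:
Tile 5: (0,0)->(1,1) = 2
Tile 3: (0,1)->(0,2) = 1
Tile 6: (0,2)->(1,2) = 1
Tile 4: (1,1)->(1,0) = 1
Tile 1: (1,2)->(0,0) = 3
Tile 7: (2,0)->(2,0) = 0
Tile 2: (2,1)->(0,1) = 2
Tile 8: (2,2)->(2,1) = 1
Sum: 2 + 1 + 1 + 1 + 3 + 0 + 2 + 1 = 11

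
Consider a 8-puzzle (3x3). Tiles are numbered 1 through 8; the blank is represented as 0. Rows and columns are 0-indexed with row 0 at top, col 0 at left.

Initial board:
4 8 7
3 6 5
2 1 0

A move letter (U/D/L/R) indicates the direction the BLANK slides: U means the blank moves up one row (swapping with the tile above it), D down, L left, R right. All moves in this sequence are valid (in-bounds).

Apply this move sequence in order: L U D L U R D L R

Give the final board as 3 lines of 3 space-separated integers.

After move 1 (L):
4 8 7
3 6 5
2 0 1

After move 2 (U):
4 8 7
3 0 5
2 6 1

After move 3 (D):
4 8 7
3 6 5
2 0 1

After move 4 (L):
4 8 7
3 6 5
0 2 1

After move 5 (U):
4 8 7
0 6 5
3 2 1

After move 6 (R):
4 8 7
6 0 5
3 2 1

After move 7 (D):
4 8 7
6 2 5
3 0 1

After move 8 (L):
4 8 7
6 2 5
0 3 1

After move 9 (R):
4 8 7
6 2 5
3 0 1

Answer: 4 8 7
6 2 5
3 0 1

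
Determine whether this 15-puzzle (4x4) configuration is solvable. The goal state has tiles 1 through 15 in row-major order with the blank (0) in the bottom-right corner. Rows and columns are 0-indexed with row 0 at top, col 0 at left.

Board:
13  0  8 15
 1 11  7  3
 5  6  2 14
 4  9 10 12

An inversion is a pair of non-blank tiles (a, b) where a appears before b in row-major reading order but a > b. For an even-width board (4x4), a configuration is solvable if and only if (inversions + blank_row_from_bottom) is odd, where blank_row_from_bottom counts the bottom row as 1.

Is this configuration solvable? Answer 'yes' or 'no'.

Answer: yes

Derivation:
Inversions: 53
Blank is in row 0 (0-indexed from top), which is row 4 counting from the bottom (bottom = 1).
53 + 4 = 57, which is odd, so the puzzle is solvable.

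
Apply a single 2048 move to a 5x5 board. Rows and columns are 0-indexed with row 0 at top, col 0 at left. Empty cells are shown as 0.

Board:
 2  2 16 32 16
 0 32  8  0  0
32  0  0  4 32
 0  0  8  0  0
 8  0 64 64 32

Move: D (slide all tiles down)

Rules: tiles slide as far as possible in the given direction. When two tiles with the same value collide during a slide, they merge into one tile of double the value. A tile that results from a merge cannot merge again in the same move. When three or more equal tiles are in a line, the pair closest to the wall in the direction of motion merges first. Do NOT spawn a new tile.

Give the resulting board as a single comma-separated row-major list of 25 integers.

Answer: 0, 0, 0, 0, 0, 0, 0, 0, 0, 0, 2, 0, 16, 32, 0, 32, 2, 16, 4, 16, 8, 32, 64, 64, 64

Derivation:
Slide down:
col 0: [2, 0, 32, 0, 8] -> [0, 0, 2, 32, 8]
col 1: [2, 32, 0, 0, 0] -> [0, 0, 0, 2, 32]
col 2: [16, 8, 0, 8, 64] -> [0, 0, 16, 16, 64]
col 3: [32, 0, 4, 0, 64] -> [0, 0, 32, 4, 64]
col 4: [16, 0, 32, 0, 32] -> [0, 0, 0, 16, 64]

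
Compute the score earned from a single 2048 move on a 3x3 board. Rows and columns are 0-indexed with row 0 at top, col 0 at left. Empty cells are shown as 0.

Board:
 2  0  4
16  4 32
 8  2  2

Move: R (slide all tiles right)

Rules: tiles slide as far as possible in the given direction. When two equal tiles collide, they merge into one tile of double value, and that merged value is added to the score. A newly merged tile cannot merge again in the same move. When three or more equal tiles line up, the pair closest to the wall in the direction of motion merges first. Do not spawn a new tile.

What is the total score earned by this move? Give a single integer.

Slide right:
row 0: [2, 0, 4] -> [0, 2, 4]  score +0 (running 0)
row 1: [16, 4, 32] -> [16, 4, 32]  score +0 (running 0)
row 2: [8, 2, 2] -> [0, 8, 4]  score +4 (running 4)
Board after move:
 0  2  4
16  4 32
 0  8  4

Answer: 4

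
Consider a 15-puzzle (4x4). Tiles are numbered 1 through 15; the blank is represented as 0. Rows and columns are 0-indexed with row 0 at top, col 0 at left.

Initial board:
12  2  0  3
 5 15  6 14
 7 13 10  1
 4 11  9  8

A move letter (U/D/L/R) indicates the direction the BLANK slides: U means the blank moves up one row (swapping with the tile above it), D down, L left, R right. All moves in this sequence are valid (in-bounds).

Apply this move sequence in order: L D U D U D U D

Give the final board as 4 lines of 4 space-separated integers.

After move 1 (L):
12  0  2  3
 5 15  6 14
 7 13 10  1
 4 11  9  8

After move 2 (D):
12 15  2  3
 5  0  6 14
 7 13 10  1
 4 11  9  8

After move 3 (U):
12  0  2  3
 5 15  6 14
 7 13 10  1
 4 11  9  8

After move 4 (D):
12 15  2  3
 5  0  6 14
 7 13 10  1
 4 11  9  8

After move 5 (U):
12  0  2  3
 5 15  6 14
 7 13 10  1
 4 11  9  8

After move 6 (D):
12 15  2  3
 5  0  6 14
 7 13 10  1
 4 11  9  8

After move 7 (U):
12  0  2  3
 5 15  6 14
 7 13 10  1
 4 11  9  8

After move 8 (D):
12 15  2  3
 5  0  6 14
 7 13 10  1
 4 11  9  8

Answer: 12 15  2  3
 5  0  6 14
 7 13 10  1
 4 11  9  8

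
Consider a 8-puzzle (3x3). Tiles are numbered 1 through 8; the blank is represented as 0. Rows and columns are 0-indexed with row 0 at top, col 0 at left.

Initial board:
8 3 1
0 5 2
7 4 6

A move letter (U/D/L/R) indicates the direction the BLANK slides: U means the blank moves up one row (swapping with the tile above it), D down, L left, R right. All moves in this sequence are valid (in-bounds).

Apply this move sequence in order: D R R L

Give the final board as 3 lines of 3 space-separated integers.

Answer: 8 3 1
7 5 2
4 0 6

Derivation:
After move 1 (D):
8 3 1
7 5 2
0 4 6

After move 2 (R):
8 3 1
7 5 2
4 0 6

After move 3 (R):
8 3 1
7 5 2
4 6 0

After move 4 (L):
8 3 1
7 5 2
4 0 6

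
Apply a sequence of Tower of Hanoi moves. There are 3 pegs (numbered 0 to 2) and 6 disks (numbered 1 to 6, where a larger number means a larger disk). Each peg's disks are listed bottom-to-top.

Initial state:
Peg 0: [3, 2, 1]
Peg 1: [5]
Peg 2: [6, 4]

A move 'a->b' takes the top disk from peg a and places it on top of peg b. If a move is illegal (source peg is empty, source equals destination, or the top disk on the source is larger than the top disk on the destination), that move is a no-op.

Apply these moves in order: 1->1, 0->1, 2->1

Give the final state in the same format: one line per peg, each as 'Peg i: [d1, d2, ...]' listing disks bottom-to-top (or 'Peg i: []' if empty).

Answer: Peg 0: [3, 2]
Peg 1: [5, 1]
Peg 2: [6, 4]

Derivation:
After move 1 (1->1):
Peg 0: [3, 2, 1]
Peg 1: [5]
Peg 2: [6, 4]

After move 2 (0->1):
Peg 0: [3, 2]
Peg 1: [5, 1]
Peg 2: [6, 4]

After move 3 (2->1):
Peg 0: [3, 2]
Peg 1: [5, 1]
Peg 2: [6, 4]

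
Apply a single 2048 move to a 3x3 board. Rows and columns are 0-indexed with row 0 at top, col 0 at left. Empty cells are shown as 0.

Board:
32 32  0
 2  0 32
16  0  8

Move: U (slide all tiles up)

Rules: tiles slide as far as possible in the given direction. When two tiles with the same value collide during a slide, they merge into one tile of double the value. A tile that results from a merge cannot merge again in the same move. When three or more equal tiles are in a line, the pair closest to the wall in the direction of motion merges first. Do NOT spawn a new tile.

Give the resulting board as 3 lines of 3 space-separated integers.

Slide up:
col 0: [32, 2, 16] -> [32, 2, 16]
col 1: [32, 0, 0] -> [32, 0, 0]
col 2: [0, 32, 8] -> [32, 8, 0]

Answer: 32 32 32
 2  0  8
16  0  0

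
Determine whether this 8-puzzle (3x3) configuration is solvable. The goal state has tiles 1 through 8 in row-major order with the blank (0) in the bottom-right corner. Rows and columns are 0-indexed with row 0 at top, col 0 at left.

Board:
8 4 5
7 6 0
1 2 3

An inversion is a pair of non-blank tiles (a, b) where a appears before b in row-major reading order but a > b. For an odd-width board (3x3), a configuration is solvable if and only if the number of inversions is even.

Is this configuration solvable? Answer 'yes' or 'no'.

Answer: yes

Derivation:
Inversions (pairs i<j in row-major order where tile[i] > tile[j] > 0): 20
20 is even, so the puzzle is solvable.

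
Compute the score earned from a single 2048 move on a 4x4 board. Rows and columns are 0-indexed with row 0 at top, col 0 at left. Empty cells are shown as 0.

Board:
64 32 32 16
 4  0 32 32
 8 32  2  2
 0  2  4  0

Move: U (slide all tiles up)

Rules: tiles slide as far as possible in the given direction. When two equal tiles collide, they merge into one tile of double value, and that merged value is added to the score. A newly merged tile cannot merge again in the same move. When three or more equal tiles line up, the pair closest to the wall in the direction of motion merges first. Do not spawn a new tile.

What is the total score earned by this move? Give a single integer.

Slide up:
col 0: [64, 4, 8, 0] -> [64, 4, 8, 0]  score +0 (running 0)
col 1: [32, 0, 32, 2] -> [64, 2, 0, 0]  score +64 (running 64)
col 2: [32, 32, 2, 4] -> [64, 2, 4, 0]  score +64 (running 128)
col 3: [16, 32, 2, 0] -> [16, 32, 2, 0]  score +0 (running 128)
Board after move:
64 64 64 16
 4  2  2 32
 8  0  4  2
 0  0  0  0

Answer: 128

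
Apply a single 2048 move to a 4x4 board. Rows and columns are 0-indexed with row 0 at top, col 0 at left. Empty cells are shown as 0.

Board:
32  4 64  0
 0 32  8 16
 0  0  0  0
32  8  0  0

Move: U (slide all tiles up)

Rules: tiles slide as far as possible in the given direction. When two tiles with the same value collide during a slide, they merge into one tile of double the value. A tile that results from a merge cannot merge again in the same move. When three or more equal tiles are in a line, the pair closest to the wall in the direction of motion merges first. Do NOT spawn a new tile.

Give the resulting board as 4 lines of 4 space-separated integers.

Answer: 64  4 64 16
 0 32  8  0
 0  8  0  0
 0  0  0  0

Derivation:
Slide up:
col 0: [32, 0, 0, 32] -> [64, 0, 0, 0]
col 1: [4, 32, 0, 8] -> [4, 32, 8, 0]
col 2: [64, 8, 0, 0] -> [64, 8, 0, 0]
col 3: [0, 16, 0, 0] -> [16, 0, 0, 0]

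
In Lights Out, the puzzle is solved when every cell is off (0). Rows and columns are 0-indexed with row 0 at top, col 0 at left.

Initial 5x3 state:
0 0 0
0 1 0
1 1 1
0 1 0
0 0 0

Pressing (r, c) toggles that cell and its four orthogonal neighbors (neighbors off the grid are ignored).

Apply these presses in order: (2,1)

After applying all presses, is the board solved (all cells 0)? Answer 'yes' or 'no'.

After press 1 at (2,1):
0 0 0
0 0 0
0 0 0
0 0 0
0 0 0

Lights still on: 0

Answer: yes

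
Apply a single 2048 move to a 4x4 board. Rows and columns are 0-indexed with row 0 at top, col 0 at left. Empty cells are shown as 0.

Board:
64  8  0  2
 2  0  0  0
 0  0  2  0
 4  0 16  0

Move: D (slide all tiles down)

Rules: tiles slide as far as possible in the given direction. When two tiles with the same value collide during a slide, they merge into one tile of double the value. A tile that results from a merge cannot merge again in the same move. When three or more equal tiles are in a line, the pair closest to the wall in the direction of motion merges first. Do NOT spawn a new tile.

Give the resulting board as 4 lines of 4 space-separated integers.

Answer:  0  0  0  0
64  0  0  0
 2  0  2  0
 4  8 16  2

Derivation:
Slide down:
col 0: [64, 2, 0, 4] -> [0, 64, 2, 4]
col 1: [8, 0, 0, 0] -> [0, 0, 0, 8]
col 2: [0, 0, 2, 16] -> [0, 0, 2, 16]
col 3: [2, 0, 0, 0] -> [0, 0, 0, 2]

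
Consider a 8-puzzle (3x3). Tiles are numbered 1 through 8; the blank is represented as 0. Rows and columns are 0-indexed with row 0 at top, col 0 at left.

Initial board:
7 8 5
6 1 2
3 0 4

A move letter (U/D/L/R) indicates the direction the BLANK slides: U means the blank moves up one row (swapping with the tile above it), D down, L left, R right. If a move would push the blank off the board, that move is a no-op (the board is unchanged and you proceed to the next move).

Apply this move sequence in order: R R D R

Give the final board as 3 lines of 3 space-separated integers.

After move 1 (R):
7 8 5
6 1 2
3 4 0

After move 2 (R):
7 8 5
6 1 2
3 4 0

After move 3 (D):
7 8 5
6 1 2
3 4 0

After move 4 (R):
7 8 5
6 1 2
3 4 0

Answer: 7 8 5
6 1 2
3 4 0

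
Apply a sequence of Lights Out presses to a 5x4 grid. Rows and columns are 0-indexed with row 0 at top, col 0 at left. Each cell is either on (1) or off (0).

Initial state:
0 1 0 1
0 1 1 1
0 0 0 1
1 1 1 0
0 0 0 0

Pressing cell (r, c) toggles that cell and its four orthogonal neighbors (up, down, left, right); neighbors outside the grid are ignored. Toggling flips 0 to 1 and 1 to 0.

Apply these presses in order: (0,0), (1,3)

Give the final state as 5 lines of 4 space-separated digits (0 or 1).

Answer: 1 0 0 0
1 1 0 0
0 0 0 0
1 1 1 0
0 0 0 0

Derivation:
After press 1 at (0,0):
1 0 0 1
1 1 1 1
0 0 0 1
1 1 1 0
0 0 0 0

After press 2 at (1,3):
1 0 0 0
1 1 0 0
0 0 0 0
1 1 1 0
0 0 0 0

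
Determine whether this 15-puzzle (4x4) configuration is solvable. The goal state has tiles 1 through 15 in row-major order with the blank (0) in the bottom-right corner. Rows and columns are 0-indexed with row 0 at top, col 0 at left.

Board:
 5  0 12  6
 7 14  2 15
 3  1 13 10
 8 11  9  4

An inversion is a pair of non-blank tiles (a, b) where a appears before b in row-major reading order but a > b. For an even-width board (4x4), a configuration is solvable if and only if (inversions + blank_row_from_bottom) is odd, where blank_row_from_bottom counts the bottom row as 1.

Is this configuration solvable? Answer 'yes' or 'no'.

Inversions: 53
Blank is in row 0 (0-indexed from top), which is row 4 counting from the bottom (bottom = 1).
53 + 4 = 57, which is odd, so the puzzle is solvable.

Answer: yes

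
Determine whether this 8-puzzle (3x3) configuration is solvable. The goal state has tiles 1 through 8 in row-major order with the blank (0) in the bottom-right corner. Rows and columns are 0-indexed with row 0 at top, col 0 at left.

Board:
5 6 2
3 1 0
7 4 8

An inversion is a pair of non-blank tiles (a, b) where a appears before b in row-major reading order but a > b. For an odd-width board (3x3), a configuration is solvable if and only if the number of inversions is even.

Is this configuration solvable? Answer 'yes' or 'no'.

Answer: no

Derivation:
Inversions (pairs i<j in row-major order where tile[i] > tile[j] > 0): 11
11 is odd, so the puzzle is not solvable.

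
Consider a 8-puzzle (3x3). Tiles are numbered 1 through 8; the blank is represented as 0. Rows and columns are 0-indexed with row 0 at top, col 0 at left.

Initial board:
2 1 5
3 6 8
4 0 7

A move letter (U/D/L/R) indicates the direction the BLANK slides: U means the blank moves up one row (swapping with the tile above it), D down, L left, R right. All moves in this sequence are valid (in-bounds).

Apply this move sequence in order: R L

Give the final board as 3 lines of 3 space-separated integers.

Answer: 2 1 5
3 6 8
4 0 7

Derivation:
After move 1 (R):
2 1 5
3 6 8
4 7 0

After move 2 (L):
2 1 5
3 6 8
4 0 7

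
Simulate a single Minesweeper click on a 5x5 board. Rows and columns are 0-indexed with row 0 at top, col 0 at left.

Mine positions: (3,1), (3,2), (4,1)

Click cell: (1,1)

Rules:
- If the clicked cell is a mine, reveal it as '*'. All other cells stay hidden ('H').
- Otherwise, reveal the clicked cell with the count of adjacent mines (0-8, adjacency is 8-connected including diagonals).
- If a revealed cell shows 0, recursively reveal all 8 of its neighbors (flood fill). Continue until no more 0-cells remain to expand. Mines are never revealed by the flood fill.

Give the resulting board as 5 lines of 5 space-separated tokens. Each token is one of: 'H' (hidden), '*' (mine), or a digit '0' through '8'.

0 0 0 0 0
0 0 0 0 0
1 2 2 1 0
H H H 1 0
H H H 1 0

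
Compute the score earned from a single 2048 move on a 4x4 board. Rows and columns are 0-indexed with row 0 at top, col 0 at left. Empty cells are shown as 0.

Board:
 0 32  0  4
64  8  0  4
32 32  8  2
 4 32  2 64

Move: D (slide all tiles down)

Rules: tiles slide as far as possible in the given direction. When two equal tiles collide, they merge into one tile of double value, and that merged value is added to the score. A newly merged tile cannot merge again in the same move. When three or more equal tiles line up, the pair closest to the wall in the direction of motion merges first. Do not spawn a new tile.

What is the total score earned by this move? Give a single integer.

Answer: 72

Derivation:
Slide down:
col 0: [0, 64, 32, 4] -> [0, 64, 32, 4]  score +0 (running 0)
col 1: [32, 8, 32, 32] -> [0, 32, 8, 64]  score +64 (running 64)
col 2: [0, 0, 8, 2] -> [0, 0, 8, 2]  score +0 (running 64)
col 3: [4, 4, 2, 64] -> [0, 8, 2, 64]  score +8 (running 72)
Board after move:
 0  0  0  0
64 32  0  8
32  8  8  2
 4 64  2 64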